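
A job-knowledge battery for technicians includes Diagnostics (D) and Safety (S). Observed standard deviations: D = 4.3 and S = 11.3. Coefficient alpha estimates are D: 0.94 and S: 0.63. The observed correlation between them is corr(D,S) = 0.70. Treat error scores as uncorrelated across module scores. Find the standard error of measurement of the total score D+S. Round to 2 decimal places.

6.95

Var(total) = 146.18 + 68.026 = 214.206.
True-score variance = 97.8253 + 68.026 = 165.851, so reliability = 0.7743.
Error variance = 214.206 − 165.851 = 48.3547; SEM = √48.3547 = 6.95.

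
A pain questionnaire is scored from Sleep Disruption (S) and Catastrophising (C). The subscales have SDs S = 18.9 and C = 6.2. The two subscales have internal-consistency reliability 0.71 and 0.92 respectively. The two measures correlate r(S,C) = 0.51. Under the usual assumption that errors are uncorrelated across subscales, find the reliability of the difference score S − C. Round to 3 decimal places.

0.614

Var(S−C) = 18.9² + 6.2² − 2·18.9·6.2·0.51 = 395.65 − 119.524 = 276.126.
With uncorrelated errors the cross-covariances are all true-score covariance, so they carry over unchanged; only the diagonal terms shrink to ρᵢσᵢ².
True-score variance = [18.9²·0.71 + 6.2²·0.92] − 119.524 = 288.984 − 119.524 = 169.46.
Reliability = 169.46 / 276.126 = 0.614.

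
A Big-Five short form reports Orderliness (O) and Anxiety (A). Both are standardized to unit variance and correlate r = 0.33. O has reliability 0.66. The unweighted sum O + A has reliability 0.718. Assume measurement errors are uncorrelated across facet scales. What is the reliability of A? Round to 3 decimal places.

0.590

Var(O+A) = 2 + 2·0.33 = 2.660.
True-score variance = ρ_O + ρ_A + 2·0.33, so 0.718 = (0.66 + ρ_A + 0.66) / 2.660.
ρ_A = 0.718·2.660 − 0.66 − 0.66 = 0.590.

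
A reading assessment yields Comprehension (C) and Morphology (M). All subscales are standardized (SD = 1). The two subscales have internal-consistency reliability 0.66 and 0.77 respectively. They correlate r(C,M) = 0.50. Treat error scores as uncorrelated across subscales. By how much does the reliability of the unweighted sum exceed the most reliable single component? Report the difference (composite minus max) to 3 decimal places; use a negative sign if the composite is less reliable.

0.040

Var(sum) = 2 + 1 = 3; true-score variance = 1.43 + 1 = 2.43; composite reliability = 0.8100.
Max component reliability = 0.7700.
Difference = 0.8100 − 0.7700 = 0.040.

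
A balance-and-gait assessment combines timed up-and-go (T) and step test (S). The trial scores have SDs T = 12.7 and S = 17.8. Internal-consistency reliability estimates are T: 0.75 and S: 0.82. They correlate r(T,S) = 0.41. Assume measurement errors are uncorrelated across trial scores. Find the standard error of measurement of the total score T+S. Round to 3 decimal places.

9.867

Var(total) = 478.13 + 185.369 = 663.499.
True-score variance = 380.776 + 185.369 = 566.145, so reliability = 0.8533.
Error variance = 663.499 − 566.145 = 97.3537; SEM = √97.3537 = 9.867.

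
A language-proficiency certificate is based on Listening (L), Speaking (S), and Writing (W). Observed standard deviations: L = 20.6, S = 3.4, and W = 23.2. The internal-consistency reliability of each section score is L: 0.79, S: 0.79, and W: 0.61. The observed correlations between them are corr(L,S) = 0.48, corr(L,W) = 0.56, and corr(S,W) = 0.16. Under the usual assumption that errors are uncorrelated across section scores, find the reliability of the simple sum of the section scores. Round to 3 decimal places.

0.812

Var(L+S+W) = 20.6² + 3.4² + 23.2² + 2·[20.6·3.4·0.48 + 20.6·23.2·0.56 + 3.4·23.2·0.16] = 974.16 + 627.75 = 1601.91.
With uncorrelated errors the cross-covariances are all true-score covariance, so they carry over unchanged; only the diagonal terms shrink to ρᵢσᵢ².
True-score variance = [20.6²·0.79 + 3.4²·0.79 + 23.2²·0.61] + 627.75 = 672.703 + 627.75 = 1300.45.
Reliability = 1300.45 / 1601.91 = 0.812.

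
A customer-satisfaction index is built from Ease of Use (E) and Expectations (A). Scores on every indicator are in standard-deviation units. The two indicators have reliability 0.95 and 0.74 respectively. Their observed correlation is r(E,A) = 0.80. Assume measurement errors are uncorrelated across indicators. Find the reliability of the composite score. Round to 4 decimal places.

Var(E+A) = 2 + 2·[0.80] = 2 + 1.6 = 3.6.
Under uncorrelated errors the observed covariances equal the true-score covariances, so only the own-variance terms attenuate.
True-score variance = [0.95 + 0.74] + 1.6 = 1.69 + 1.6 = 3.29.
Reliability = 3.29 / 3.6 = 0.9139.

0.9139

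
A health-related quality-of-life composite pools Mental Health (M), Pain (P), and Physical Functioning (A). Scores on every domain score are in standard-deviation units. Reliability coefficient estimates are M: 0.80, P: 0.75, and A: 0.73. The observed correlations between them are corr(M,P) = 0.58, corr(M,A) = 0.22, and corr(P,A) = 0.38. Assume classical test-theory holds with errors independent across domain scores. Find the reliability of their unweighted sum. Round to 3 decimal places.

0.866

Var(M+P+A) = 3 + 2·[0.58 + 0.22 + 0.38] = 3 + 2.36 = 5.36.
Because errors are independent across components, Cov(Tᵢ,Tⱼ) = Cov(Xᵢ,Xⱼ); the off-diagonal part of the true-score variance is the same as above.
True-score variance = [0.80 + 0.75 + 0.73] + 2.36 = 2.28 + 2.36 = 4.64.
Reliability = 4.64 / 5.36 = 0.866.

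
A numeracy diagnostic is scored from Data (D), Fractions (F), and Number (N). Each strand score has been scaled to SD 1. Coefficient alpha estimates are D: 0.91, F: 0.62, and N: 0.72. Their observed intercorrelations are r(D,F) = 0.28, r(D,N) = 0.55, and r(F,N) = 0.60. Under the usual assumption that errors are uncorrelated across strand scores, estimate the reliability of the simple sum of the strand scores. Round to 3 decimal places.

Var(D+F+N) = 3 + 2·[0.28 + 0.55 + 0.60] = 3 + 2.86 = 5.86.
Because errors are independent across components, Cov(Tᵢ,Tⱼ) = Cov(Xᵢ,Xⱼ); the off-diagonal part of the true-score variance is the same as above.
True-score variance = [0.91 + 0.62 + 0.72] + 2.86 = 2.25 + 2.86 = 5.11.
Reliability = 5.11 / 5.86 = 0.872.

0.872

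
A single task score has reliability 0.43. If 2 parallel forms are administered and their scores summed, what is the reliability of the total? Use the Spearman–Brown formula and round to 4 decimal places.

0.6014

ρ_k = kρ / (1 + (k−1)ρ) = 2·0.43 / (1 + 1·0.43) = 0.860 / 1.430 = 0.6014.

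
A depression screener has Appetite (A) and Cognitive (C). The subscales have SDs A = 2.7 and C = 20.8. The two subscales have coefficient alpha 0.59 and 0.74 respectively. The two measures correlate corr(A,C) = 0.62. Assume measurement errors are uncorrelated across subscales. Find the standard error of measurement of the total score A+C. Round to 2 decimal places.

Var(total) = 439.93 + 69.6384 = 509.568.
True-score variance = 324.455 + 69.6384 = 394.093, so reliability = 0.7734.
Error variance = 509.568 − 394.093 = 115.475; SEM = √115.475 = 10.75.

10.75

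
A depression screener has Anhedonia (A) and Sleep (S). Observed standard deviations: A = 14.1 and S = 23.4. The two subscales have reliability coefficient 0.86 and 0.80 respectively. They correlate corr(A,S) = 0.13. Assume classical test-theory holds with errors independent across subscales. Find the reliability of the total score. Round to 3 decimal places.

Var(A+S) = 14.1² + 23.4² + 2·[14.1·23.4·0.13] = 746.37 + 85.7844 = 832.154.
With uncorrelated errors the cross-covariances are all true-score covariance, so they carry over unchanged; only the diagonal terms shrink to ρᵢσᵢ².
True-score variance = [14.1²·0.86 + 23.4²·0.80] + 85.7844 = 609.025 + 85.7844 = 694.809.
Reliability = 694.809 / 832.154 = 0.835.

0.835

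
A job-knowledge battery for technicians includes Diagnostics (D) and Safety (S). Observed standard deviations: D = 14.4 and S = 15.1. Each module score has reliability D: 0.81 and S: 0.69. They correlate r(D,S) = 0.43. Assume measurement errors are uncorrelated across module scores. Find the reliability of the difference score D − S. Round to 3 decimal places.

0.557

Var(D−S) = 14.4² + 15.1² − 2·14.4·15.1·0.43 = 435.37 − 186.998 = 248.372.
With uncorrelated errors the cross-covariances are all true-score covariance, so they carry over unchanged; only the diagonal terms shrink to ρᵢσᵢ².
True-score variance = [14.4²·0.81 + 15.1²·0.69] − 186.998 = 325.288 − 186.998 = 138.29.
Reliability = 138.29 / 248.372 = 0.557.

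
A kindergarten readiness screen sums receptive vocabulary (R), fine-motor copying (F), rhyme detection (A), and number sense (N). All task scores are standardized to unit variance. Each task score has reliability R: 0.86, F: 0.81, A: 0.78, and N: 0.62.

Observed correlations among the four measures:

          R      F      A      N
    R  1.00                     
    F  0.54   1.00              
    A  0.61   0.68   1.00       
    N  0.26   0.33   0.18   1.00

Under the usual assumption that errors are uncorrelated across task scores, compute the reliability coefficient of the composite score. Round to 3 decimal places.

Var(R+F+A+N) = 4 + 2·[0.54 + 0.61 + 0.26 + 0.68 + 0.33 + 0.18] = 4 + 5.2 = 9.2.
With uncorrelated errors the cross-covariances are all true-score covariance, so they carry over unchanged; only the diagonal terms shrink to ρᵢσᵢ².
True-score variance = [0.86 + 0.81 + 0.78 + 0.62] + 5.2 = 3.07 + 5.2 = 8.27.
Reliability = 8.27 / 9.2 = 0.899.

0.899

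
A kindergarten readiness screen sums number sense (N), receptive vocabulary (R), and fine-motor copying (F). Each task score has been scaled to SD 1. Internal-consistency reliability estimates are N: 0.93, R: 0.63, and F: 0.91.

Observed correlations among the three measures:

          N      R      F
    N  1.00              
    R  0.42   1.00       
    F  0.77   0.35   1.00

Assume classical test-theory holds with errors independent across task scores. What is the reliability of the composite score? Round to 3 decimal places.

0.913

Var(N+R+F) = 3 + 2·[0.42 + 0.77 + 0.35] = 3 + 3.08 = 6.08.
Because errors are independent across components, Cov(Tᵢ,Tⱼ) = Cov(Xᵢ,Xⱼ); the off-diagonal part of the true-score variance is the same as above.
True-score variance = [0.93 + 0.63 + 0.91] + 3.08 = 2.47 + 3.08 = 5.55.
Reliability = 5.55 / 6.08 = 0.913.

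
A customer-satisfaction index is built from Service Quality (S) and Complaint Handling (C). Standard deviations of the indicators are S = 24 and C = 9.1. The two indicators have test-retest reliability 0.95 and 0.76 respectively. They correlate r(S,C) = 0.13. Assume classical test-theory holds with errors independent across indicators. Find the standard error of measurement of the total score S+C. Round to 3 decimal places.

Var(total) = 658.81 + 56.784 = 715.594.
True-score variance = 610.136 + 56.784 = 666.92, so reliability = 0.9320.
Error variance = 715.594 − 666.92 = 48.6744; SEM = √48.6744 = 6.977.

6.977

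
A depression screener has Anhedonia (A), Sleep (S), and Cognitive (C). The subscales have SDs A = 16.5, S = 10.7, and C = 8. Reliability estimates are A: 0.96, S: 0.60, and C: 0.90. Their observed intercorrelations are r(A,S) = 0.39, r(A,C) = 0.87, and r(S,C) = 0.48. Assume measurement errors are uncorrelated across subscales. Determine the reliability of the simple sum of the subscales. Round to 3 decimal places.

Var(A+S+C) = 16.5² + 10.7² + 8² + 2·[16.5·10.7·0.39 + 16.5·8·0.87 + 10.7·8·0.48] = 450.74 + 449.565 = 900.305.
With uncorrelated errors the cross-covariances are all true-score covariance, so they carry over unchanged; only the diagonal terms shrink to ρᵢσᵢ².
True-score variance = [16.5²·0.96 + 10.7²·0.60 + 8²·0.90] + 449.565 = 387.654 + 449.565 = 837.219.
Reliability = 837.219 / 900.305 = 0.930.

0.930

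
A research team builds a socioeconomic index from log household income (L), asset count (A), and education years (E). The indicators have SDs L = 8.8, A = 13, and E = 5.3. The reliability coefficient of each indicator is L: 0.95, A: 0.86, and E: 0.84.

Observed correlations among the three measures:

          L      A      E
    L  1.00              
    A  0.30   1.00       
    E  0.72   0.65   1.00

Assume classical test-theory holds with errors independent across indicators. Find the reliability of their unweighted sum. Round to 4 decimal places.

Var(L+A+E) = 8.8² + 13² + 5.3² + 2·[8.8·13·0.30 + 8.8·5.3·0.72 + 13·5.3·0.65] = 274.53 + 225.372 = 499.902.
Because errors are independent across components, Cov(Tᵢ,Tⱼ) = Cov(Xᵢ,Xⱼ); the off-diagonal part of the true-score variance is the same as above.
True-score variance = [8.8²·0.95 + 13²·0.86 + 5.3²·0.84] + 225.372 = 242.504 + 225.372 = 467.875.
Reliability = 467.875 / 499.902 = 0.9359.

0.9359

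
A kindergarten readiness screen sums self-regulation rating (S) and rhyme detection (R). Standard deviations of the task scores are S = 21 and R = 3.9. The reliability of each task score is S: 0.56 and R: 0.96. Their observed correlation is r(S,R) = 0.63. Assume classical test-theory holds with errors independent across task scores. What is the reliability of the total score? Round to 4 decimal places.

Var(S+R) = 21² + 3.9² + 2·[21·3.9·0.63] = 456.21 + 103.194 = 559.404.
With uncorrelated errors the cross-covariances are all true-score covariance, so they carry over unchanged; only the diagonal terms shrink to ρᵢσᵢ².
True-score variance = [21²·0.56 + 3.9²·0.96] + 103.194 = 261.562 + 103.194 = 364.756.
Reliability = 364.756 / 559.404 = 0.6520.

0.6520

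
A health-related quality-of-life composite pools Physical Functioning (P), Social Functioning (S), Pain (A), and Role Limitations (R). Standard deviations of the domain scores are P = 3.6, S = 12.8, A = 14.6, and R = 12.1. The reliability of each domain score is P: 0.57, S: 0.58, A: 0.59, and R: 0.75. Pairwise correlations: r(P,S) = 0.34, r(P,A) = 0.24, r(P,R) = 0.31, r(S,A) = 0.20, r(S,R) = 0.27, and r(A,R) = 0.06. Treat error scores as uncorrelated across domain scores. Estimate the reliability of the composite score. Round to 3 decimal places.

Var(P+S+A+R) = 3.6² + 12.8² + 14.6² + 12.1² + 2·[3.6·12.8·0.34 + 3.6·14.6·0.24 + 3.6·12.1·0.31 + 12.8·14.6·0.20 + 12.8·12.1·0.27 + 14.6·12.1·0.06] = 536.37 + 263.157 = 799.527.
Because errors are independent across components, Cov(Tᵢ,Tⱼ) = Cov(Xᵢ,Xⱼ); the off-diagonal part of the true-score variance is the same as above.
True-score variance = [3.6²·0.57 + 12.8²·0.58 + 14.6²·0.59 + 12.1²·0.75] + 263.157 = 337.986 + 263.157 = 601.143.
Reliability = 601.143 / 799.527 = 0.752.

0.752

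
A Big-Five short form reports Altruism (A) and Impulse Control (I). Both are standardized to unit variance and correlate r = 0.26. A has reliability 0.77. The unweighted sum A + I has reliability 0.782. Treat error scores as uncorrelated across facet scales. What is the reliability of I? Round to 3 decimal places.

Var(A+I) = 2 + 2·0.26 = 2.520.
True-score variance = ρ_A + ρ_I + 2·0.26, so 0.782 = (0.77 + ρ_I + 0.52) / 2.520.
ρ_I = 0.782·2.520 − 0.77 − 0.52 = 0.681.

0.681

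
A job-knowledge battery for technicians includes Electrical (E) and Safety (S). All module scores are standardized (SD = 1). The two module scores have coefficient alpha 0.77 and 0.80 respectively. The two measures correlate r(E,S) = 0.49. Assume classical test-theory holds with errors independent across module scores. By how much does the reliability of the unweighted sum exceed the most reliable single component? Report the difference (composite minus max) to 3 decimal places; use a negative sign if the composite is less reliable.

0.056

Var(sum) = 2 + 0.98 = 2.98; true-score variance = 1.57 + 0.98 = 2.55; composite reliability = 0.8557.
Max component reliability = 0.8000.
Difference = 0.8557 − 0.8000 = 0.056.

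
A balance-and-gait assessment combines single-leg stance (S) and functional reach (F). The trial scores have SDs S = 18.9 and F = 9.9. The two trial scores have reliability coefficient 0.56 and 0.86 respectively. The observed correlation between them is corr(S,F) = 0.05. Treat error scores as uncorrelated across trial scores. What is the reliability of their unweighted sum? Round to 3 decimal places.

Var(S+F) = 18.9² + 9.9² + 2·[18.9·9.9·0.05] = 455.22 + 18.711 = 473.931.
Because errors are independent across components, Cov(Tᵢ,Tⱼ) = Cov(Xᵢ,Xⱼ); the off-diagonal part of the true-score variance is the same as above.
True-score variance = [18.9²·0.56 + 9.9²·0.86] + 18.711 = 284.326 + 18.711 = 303.037.
Reliability = 303.037 / 473.931 = 0.639.

0.639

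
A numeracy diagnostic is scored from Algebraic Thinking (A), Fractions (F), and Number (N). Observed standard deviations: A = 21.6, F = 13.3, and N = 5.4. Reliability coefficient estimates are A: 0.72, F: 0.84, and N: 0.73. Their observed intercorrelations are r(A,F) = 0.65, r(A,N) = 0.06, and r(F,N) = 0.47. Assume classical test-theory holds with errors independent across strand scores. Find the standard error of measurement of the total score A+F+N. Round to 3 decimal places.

Var(total) = 672.61 + 454.972 = 1127.58.
True-score variance = 505.798 + 454.972 = 960.769, so reliability = 0.8521.
Error variance = 1127.58 − 960.769 = 166.812; SEM = √166.812 = 12.916.

12.916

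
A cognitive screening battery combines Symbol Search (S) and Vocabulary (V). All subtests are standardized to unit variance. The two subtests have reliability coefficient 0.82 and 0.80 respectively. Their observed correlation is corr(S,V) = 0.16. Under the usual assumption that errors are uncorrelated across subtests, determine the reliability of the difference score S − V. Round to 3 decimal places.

0.774

Var(S−V) = 1 + 1 − 2·0.16 = 2 − 0.32 = 1.68.
Under uncorrelated errors the observed covariances equal the true-score covariances, so only the own-variance terms attenuate.
True-score variance = [0.82 + 0.80] − 0.32 = 1.62 − 0.32 = 1.3.
Reliability = 1.3 / 1.68 = 0.774.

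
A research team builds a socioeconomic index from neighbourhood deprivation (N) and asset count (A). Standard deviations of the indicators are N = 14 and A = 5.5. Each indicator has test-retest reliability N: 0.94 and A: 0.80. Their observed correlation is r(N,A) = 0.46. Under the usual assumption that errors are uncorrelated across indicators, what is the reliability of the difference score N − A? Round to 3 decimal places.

Var(N−A) = 14² + 5.5² − 2·14·5.5·0.46 = 226.25 − 70.84 = 155.41.
Because errors are independent across components, Cov(Tᵢ,Tⱼ) = Cov(Xᵢ,Xⱼ); the off-diagonal part of the true-score variance is the same as above.
True-score variance = [14²·0.94 + 5.5²·0.80] − 70.84 = 208.44 − 70.84 = 137.6.
Reliability = 137.6 / 155.41 = 0.885.

0.885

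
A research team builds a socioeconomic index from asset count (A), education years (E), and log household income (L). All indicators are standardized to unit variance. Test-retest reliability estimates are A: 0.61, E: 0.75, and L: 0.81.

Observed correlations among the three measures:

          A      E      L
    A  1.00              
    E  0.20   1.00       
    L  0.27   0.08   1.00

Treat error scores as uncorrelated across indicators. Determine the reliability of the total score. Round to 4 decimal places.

Var(A+E+L) = 3 + 2·[0.20 + 0.27 + 0.08] = 3 + 1.1 = 4.1.
With uncorrelated errors the cross-covariances are all true-score covariance, so they carry over unchanged; only the diagonal terms shrink to ρᵢσᵢ².
True-score variance = [0.61 + 0.75 + 0.81] + 1.1 = 2.17 + 1.1 = 3.27.
Reliability = 3.27 / 4.1 = 0.7976.

0.7976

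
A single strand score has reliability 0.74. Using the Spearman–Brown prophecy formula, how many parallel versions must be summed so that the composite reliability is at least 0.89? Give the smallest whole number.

3

k ≥ ρ*(1−ρ₁)/(ρ₁(1−ρ*)) = 0.89·0.26 / (0.74·0.11) = 2.843.
Smallest integer k = 3.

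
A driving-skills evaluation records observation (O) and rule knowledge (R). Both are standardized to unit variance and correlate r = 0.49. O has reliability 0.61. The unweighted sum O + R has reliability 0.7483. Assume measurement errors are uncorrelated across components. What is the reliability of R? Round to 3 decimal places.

Var(O+R) = 2 + 2·0.49 = 2.980.
True-score variance = ρ_O + ρ_R + 2·0.49, so 0.7483 = (0.61 + ρ_R + 0.98) / 2.980.
ρ_R = 0.7483·2.980 − 0.61 − 0.98 = 0.640.

0.640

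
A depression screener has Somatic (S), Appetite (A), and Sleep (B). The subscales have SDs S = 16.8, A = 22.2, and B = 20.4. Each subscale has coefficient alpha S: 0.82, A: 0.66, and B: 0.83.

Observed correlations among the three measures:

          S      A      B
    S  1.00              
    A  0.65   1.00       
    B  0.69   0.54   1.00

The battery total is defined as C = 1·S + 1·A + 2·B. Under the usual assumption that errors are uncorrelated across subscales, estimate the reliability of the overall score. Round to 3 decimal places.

Var(C) = 16.8² + 22.2² + 2²·20.4² + 2·[16.8·22.2·0.65 + 2·16.8·20.4·0.69 + 2·22.2·20.4·0.54] = 2439.72 + 2408.98 = 4848.7.
Because errors are independent across components, Cov(Tᵢ,Tⱼ) = Cov(Xᵢ,Xⱼ); the off-diagonal part of the true-score variance is the same as above.
True-score variance = [16.8²·0.82 + 22.2²·0.66 + 2²·20.4²·0.83] + 2408.98 = 1938.36 + 2408.98 = 4347.34.
Reliability = 4347.34 / 4848.7 = 0.897.

0.897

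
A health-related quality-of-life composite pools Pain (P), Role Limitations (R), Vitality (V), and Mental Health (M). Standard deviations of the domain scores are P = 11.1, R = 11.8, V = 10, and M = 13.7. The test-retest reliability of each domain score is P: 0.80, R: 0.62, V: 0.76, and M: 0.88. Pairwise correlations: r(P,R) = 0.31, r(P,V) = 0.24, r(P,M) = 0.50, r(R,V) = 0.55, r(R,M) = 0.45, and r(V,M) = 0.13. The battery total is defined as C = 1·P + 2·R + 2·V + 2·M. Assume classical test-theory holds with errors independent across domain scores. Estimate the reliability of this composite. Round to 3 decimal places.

0.884

Var(C) = 11.1² + 2²·11.8² + 2²·10² + 2²·13.7² + 2·[2·11.1·11.8·0.31 + 2·11.1·10·0.24 + 2·11.1·13.7·0.50 + 4·11.8·10·0.55 + 4·11.8·13.7·0.45 + 4·10·13.7·0.13] = 1830.93 + 1816.77 = 3647.7.
With uncorrelated errors the cross-covariances are all true-score covariance, so they carry over unchanged; only the diagonal terms shrink to ρᵢσᵢ².
True-score variance = [11.1²·0.80 + 2²·11.8²·0.62 + 2²·10²·0.76 + 2²·13.7²·0.88] + 1816.77 = 1408.55 + 1816.77 = 3225.32.
Reliability = 3225.32 / 3647.7 = 0.884.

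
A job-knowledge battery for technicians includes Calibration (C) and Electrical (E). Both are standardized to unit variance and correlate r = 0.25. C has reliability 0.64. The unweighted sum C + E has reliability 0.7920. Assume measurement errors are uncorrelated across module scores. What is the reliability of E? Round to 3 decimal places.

Var(C+E) = 2 + 2·0.25 = 2.500.
True-score variance = ρ_C + ρ_E + 2·0.25, so 0.7920 = (0.64 + ρ_E + 0.50) / 2.500.
ρ_E = 0.7920·2.500 − 0.64 − 0.50 = 0.840.

0.840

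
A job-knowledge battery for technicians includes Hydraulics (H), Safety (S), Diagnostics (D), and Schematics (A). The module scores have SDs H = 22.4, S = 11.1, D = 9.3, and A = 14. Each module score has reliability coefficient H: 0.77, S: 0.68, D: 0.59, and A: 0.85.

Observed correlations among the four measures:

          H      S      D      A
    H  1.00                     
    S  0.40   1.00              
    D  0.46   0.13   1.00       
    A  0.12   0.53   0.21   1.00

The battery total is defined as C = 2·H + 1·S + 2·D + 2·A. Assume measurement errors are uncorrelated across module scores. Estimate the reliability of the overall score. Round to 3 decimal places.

0.857

Var(C) = 2²·22.4² + 11.1² + 2²·9.3² + 2²·14² + 2·[2·22.4·11.1·0.40 + 4·22.4·9.3·0.46 + 4·22.4·14·0.12 + 2·11.1·9.3·0.13 + 2·11.1·14·0.53 + 4·9.3·14·0.21] = 3260.21 + 2067.36 = 5327.57.
Because errors are independent across components, Cov(Tᵢ,Tⱼ) = Cov(Xᵢ,Xⱼ); the off-diagonal part of the true-score variance is the same as above.
True-score variance = [2²·22.4²·0.77 + 11.1²·0.68 + 2²·9.3²·0.59 + 2²·14²·0.85] + 2067.36 = 2499.72 + 2067.36 = 4567.08.
Reliability = 4567.08 / 5327.57 = 0.857.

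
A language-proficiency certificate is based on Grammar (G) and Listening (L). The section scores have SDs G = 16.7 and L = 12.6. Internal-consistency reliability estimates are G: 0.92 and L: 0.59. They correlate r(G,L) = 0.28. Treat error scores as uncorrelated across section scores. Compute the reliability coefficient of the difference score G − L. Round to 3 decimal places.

Var(G−L) = 16.7² + 12.6² − 2·16.7·12.6·0.28 = 437.65 − 117.835 = 319.815.
Because errors are independent across components, Cov(Tᵢ,Tⱼ) = Cov(Xᵢ,Xⱼ); the off-diagonal part of the true-score variance is the same as above.
True-score variance = [16.7²·0.92 + 12.6²·0.59] − 117.835 = 350.247 − 117.835 = 232.412.
Reliability = 232.412 / 319.815 = 0.727.

0.727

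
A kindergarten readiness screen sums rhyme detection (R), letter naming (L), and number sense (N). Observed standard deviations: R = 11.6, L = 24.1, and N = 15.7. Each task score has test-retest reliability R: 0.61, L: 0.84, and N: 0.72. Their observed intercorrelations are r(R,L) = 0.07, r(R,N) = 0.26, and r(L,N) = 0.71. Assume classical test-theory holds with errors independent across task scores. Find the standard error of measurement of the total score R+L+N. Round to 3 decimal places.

14.643

Var(total) = 961.86 + 671.126 = 1632.99.
True-score variance = 747.435 + 671.126 = 1418.56, so reliability = 0.8687.
Error variance = 1632.99 − 1418.56 = 214.425; SEM = √214.425 = 14.643.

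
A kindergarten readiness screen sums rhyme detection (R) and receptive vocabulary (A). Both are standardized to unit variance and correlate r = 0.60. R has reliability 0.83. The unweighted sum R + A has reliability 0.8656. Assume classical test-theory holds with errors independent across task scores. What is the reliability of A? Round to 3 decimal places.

0.740

Var(R+A) = 2 + 2·0.60 = 3.200.
True-score variance = ρ_R + ρ_A + 2·0.60, so 0.8656 = (0.83 + ρ_A + 1.20) / 3.200.
ρ_A = 0.8656·3.200 − 0.83 − 1.20 = 0.740.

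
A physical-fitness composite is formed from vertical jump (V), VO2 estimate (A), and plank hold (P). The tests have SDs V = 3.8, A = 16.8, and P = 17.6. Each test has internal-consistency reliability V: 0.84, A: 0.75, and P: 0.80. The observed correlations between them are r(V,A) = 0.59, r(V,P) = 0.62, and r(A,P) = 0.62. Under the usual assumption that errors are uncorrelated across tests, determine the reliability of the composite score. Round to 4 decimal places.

Var(V+A+P) = 3.8² + 16.8² + 17.6² + 2·[3.8·16.8·0.59 + 3.8·17.6·0.62 + 16.8·17.6·0.62] = 606.44 + 524.906 = 1131.35.
Because errors are independent across components, Cov(Tᵢ,Tⱼ) = Cov(Xᵢ,Xⱼ); the off-diagonal part of the true-score variance is the same as above.
True-score variance = [3.8²·0.84 + 16.8²·0.75 + 17.6²·0.80] + 524.906 = 471.618 + 524.906 = 996.523.
Reliability = 996.523 / 1131.35 = 0.8808.

0.8808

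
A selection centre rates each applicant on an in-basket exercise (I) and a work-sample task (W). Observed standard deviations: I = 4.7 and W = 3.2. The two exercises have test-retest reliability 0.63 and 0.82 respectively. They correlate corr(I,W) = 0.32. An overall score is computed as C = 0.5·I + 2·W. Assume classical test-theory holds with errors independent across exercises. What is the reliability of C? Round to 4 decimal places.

Var(C) = 0.5²·4.7² + 2²·3.2² + 2·[4.7·3.2·0.32] = 46.4825 + 9.6256 = 56.1081.
Under uncorrelated errors the observed covariances equal the true-score covariances, so only the own-variance terms attenuate.
True-score variance = [0.5²·4.7²·0.63 + 2²·3.2²·0.82] + 9.6256 = 37.0664 + 9.6256 = 46.692.
Reliability = 46.692 / 56.1081 = 0.8322.

0.8322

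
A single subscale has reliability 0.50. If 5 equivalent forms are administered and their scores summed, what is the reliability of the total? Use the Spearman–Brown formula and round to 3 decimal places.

ρ_k = kρ / (1 + (k−1)ρ) = 5·0.50 / (1 + 4·0.50) = 2.500 / 3.000 = 0.833.

0.833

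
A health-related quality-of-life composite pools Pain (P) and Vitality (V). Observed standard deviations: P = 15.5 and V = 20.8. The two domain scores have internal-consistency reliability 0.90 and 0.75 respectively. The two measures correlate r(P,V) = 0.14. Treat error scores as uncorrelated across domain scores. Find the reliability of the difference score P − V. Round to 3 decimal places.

0.773

Var(P−V) = 15.5² + 20.8² − 2·15.5·20.8·0.14 = 672.89 − 90.272 = 582.618.
Because errors are independent across components, Cov(Tᵢ,Tⱼ) = Cov(Xᵢ,Xⱼ); the off-diagonal part of the true-score variance is the same as above.
True-score variance = [15.5²·0.90 + 20.8²·0.75] − 90.272 = 540.705 − 90.272 = 450.433.
Reliability = 450.433 / 582.618 = 0.773.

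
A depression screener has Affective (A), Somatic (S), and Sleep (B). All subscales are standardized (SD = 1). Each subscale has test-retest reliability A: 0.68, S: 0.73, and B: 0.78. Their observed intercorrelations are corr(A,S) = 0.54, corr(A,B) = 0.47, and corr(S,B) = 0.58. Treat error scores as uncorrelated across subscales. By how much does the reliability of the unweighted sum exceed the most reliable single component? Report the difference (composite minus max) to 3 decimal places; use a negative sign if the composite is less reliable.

Var(sum) = 3 + 3.18 = 6.18; true-score variance = 2.19 + 3.18 = 5.37; composite reliability = 0.8689.
Max component reliability = 0.7800.
Difference = 0.8689 − 0.7800 = 0.089.

0.089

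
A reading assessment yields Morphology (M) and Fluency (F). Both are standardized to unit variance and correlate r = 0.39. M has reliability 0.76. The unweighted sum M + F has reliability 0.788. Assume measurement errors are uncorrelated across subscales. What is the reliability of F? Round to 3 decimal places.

0.651

Var(M+F) = 2 + 2·0.39 = 2.780.
True-score variance = ρ_M + ρ_F + 2·0.39, so 0.788 = (0.76 + ρ_F + 0.78) / 2.780.
ρ_F = 0.788·2.780 − 0.76 − 0.78 = 0.651.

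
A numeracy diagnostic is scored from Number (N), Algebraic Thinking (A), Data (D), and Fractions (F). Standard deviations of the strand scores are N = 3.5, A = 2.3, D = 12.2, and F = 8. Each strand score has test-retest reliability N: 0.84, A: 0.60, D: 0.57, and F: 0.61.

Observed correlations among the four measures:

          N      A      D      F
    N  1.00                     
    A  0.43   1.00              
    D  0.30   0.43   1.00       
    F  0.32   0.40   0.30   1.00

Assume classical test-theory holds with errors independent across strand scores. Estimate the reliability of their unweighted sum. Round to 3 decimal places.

Var(N+A+D+F) = 3.5² + 2.3² + 12.2² + 8² + 2·[3.5·2.3·0.43 + 3.5·12.2·0.30 + 3.5·8·0.32 + 2.3·12.2·0.43 + 2.3·8·0.40 + 12.2·8·0.30] = 230.38 + 147.875 = 378.255.
Because errors are independent across components, Cov(Tᵢ,Tⱼ) = Cov(Xᵢ,Xⱼ); the off-diagonal part of the true-score variance is the same as above.
True-score variance = [3.5²·0.84 + 2.3²·0.60 + 12.2²·0.57 + 8²·0.61] + 147.875 = 137.343 + 147.875 = 285.217.
Reliability = 285.217 / 378.255 = 0.754.

0.754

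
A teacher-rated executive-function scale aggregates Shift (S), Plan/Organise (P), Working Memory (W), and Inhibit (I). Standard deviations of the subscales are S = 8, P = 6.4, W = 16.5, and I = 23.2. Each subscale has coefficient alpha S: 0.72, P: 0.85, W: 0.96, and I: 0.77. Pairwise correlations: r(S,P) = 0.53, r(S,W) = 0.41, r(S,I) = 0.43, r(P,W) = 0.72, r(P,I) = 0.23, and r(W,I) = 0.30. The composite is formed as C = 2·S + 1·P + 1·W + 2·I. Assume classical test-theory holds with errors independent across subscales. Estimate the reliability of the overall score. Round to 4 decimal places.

0.8683

Var(C) = 2²·8² + 6.4² + 16.5² + 2²·23.2² + 2·[2·8·6.4·0.53 + 2·8·16.5·0.41 + 4·8·23.2·0.43 + 6.4·16.5·0.72 + 2·6.4·23.2·0.23 + 2·16.5·23.2·0.30] = 2722.17 + 1711.51 = 4433.68.
With uncorrelated errors the cross-covariances are all true-score covariance, so they carry over unchanged; only the diagonal terms shrink to ρᵢσᵢ².
True-score variance = [2²·8²·0.72 + 6.4²·0.85 + 16.5²·0.96 + 2²·23.2²·0.77] + 1711.51 = 2138.28 + 1711.51 = 3849.79.
Reliability = 3849.79 / 4433.68 = 0.8683.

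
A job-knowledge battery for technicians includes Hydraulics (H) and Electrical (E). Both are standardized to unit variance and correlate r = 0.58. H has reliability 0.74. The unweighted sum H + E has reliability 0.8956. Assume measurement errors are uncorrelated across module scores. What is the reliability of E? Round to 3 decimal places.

Var(H+E) = 2 + 2·0.58 = 3.160.
True-score variance = ρ_H + ρ_E + 2·0.58, so 0.8956 = (0.74 + ρ_E + 1.16) / 3.160.
ρ_E = 0.8956·3.160 − 0.74 − 1.16 = 0.930.

0.930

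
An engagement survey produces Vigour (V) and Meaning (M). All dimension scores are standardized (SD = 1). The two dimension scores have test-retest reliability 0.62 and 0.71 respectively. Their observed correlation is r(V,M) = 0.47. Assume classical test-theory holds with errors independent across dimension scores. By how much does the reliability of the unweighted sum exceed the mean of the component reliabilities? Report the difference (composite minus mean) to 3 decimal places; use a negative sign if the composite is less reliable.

0.107

Var(sum) = 2 + 0.94 = 2.94; true-score variance = 1.33 + 0.94 = 2.27; composite reliability = 0.7721.
Mean component reliability = 0.6650.
Difference = 0.7721 − 0.6650 = 0.107.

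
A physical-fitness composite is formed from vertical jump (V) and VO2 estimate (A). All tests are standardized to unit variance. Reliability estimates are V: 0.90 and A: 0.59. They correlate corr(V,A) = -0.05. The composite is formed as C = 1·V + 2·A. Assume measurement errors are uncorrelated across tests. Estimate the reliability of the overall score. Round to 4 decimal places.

Var(C) = 1 + 2² + 2·[2·(-0.05)] = 5 − 0.2 = 4.8.
Because errors are independent across components, Cov(Tᵢ,Tⱼ) = Cov(Xᵢ,Xⱼ); the off-diagonal part of the true-score variance is the same as above.
True-score variance = [0.90 + 2²·0.59] − 0.2 = 3.26 − 0.2 = 3.06.
Reliability = 3.06 / 4.8 = 0.6375.

0.6375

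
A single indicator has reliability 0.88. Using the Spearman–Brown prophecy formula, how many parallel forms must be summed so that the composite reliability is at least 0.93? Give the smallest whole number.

2

k ≥ ρ*(1−ρ₁)/(ρ₁(1−ρ*)) = 0.93·0.12 / (0.88·0.07) = 1.812.
Smallest integer k = 2.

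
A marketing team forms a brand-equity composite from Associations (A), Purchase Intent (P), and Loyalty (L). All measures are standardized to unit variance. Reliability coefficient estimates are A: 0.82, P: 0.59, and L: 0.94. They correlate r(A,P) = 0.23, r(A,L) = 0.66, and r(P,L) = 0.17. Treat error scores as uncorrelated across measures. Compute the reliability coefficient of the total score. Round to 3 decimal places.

Var(A+P+L) = 3 + 2·[0.23 + 0.66 + 0.17] = 3 + 2.12 = 5.12.
Under uncorrelated errors the observed covariances equal the true-score covariances, so only the own-variance terms attenuate.
True-score variance = [0.82 + 0.59 + 0.94] + 2.12 = 2.35 + 2.12 = 4.47.
Reliability = 4.47 / 5.12 = 0.873.

0.873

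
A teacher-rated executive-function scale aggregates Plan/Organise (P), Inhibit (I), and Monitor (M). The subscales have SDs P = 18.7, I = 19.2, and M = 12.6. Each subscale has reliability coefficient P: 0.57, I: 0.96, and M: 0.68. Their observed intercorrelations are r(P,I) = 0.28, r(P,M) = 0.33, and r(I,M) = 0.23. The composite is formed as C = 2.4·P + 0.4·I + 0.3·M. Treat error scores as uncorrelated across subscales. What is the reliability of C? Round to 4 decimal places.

Var(C) = 2.4²·18.7² + 0.4²·19.2² + 0.3²·12.6² + 2·[0.96·18.7·19.2·0.28 + 0.72·18.7·12.6·0.33 + 0.12·19.2·12.6·0.23] = 2087.49 + 318.341 = 2405.83.
Under uncorrelated errors the observed covariances equal the true-score covariances, so only the own-variance terms attenuate.
True-score variance = [2.4²·18.7²·0.57 + 0.4²·19.2²·0.96 + 0.3²·12.6²·0.68] + 318.341 = 1214.44 + 318.341 = 1532.78.
Reliability = 1532.78 / 2405.83 = 0.6371.

0.6371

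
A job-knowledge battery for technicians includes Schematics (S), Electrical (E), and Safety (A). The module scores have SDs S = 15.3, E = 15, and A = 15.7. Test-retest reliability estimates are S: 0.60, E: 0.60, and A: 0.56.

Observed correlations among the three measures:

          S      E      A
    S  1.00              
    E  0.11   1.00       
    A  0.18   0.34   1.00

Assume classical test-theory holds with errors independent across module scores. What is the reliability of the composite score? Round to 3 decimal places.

Var(S+E+A) = 15.3² + 15² + 15.7² + 2·[15.3·15·0.11 + 15.3·15.7·0.18 + 15·15.7·0.34] = 705.58 + 297.106 = 1002.69.
Because errors are independent across components, Cov(Tᵢ,Tⱼ) = Cov(Xᵢ,Xⱼ); the off-diagonal part of the true-score variance is the same as above.
True-score variance = [15.3²·0.60 + 15²·0.60 + 15.7²·0.56] + 297.106 = 413.488 + 297.106 = 710.594.
Reliability = 710.594 / 1002.69 = 0.709.

0.709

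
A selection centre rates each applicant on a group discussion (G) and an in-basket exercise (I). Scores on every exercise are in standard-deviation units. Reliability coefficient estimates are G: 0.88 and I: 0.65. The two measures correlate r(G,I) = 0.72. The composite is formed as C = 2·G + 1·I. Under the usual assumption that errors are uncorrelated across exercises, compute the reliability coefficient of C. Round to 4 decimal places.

Var(C) = 2² + 1 + 2·[2·0.72] = 5 + 2.88 = 7.88.
With uncorrelated errors the cross-covariances are all true-score covariance, so they carry over unchanged; only the diagonal terms shrink to ρᵢσᵢ².
True-score variance = [2²·0.88 + 0.65] + 2.88 = 4.17 + 2.88 = 7.05.
Reliability = 7.05 / 7.88 = 0.8947.

0.8947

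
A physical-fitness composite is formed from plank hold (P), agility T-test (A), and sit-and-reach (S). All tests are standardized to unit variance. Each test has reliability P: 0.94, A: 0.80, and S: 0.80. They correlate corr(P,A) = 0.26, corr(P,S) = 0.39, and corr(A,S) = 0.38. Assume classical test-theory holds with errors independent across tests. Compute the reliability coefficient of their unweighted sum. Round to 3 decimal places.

0.909

Var(P+A+S) = 3 + 2·[0.26 + 0.39 + 0.38] = 3 + 2.06 = 5.06.
Because errors are independent across components, Cov(Tᵢ,Tⱼ) = Cov(Xᵢ,Xⱼ); the off-diagonal part of the true-score variance is the same as above.
True-score variance = [0.94 + 0.80 + 0.80] + 2.06 = 2.54 + 2.06 = 4.6.
Reliability = 4.6 / 5.06 = 0.909.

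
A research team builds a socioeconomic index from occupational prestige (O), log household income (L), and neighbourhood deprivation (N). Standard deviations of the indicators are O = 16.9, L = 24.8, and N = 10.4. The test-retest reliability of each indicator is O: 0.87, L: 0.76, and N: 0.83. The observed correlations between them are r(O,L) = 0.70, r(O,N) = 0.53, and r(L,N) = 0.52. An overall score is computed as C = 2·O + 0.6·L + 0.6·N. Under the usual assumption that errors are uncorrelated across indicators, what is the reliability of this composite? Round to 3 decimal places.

0.914

Var(C) = 2²·16.9² + 0.6²·24.8² + 0.6²·10.4² + 2·[1.2·16.9·24.8·0.70 + 1.2·16.9·10.4·0.53 + 0.36·24.8·10.4·0.52] = 1402.79 + 1024.25 = 2427.05.
Under uncorrelated errors the observed covariances equal the true-score covariances, so only the own-variance terms attenuate.
True-score variance = [2²·16.9²·0.87 + 0.6²·24.8²·0.76 + 0.6²·10.4²·0.83] + 1024.25 = 1194.52 + 1024.25 = 2218.77.
Reliability = 2218.77 / 2427.05 = 0.914.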